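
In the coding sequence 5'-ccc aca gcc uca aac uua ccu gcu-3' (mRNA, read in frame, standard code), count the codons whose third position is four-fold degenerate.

Codon 1 CCC (Pro): third position 4-fold.
Codon 2 ACA (Thr): third position 4-fold.
Codon 3 GCC (Ala): third position 4-fold.
Codon 4 UCA (Ser): third position 4-fold.
Codon 5 AAC (Asn): third position 2-fold.
Codon 6 UUA (Leu): third position 2-fold.
Codon 7 CCU (Pro): third position 4-fold.
Codon 8 GCU (Ala): third position 4-fold.
Four-fold degenerate third positions: 6.

6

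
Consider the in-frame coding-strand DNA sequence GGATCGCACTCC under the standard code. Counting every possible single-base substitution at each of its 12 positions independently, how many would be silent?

Codon 1 (GGA, Gly): 3 synonymous substitutions.
Codon 2 (TCG, Ser): 3 synonymous substitutions.
Codon 3 (CAC, His): 1 synonymous substitution.
Codon 4 (TCC, Ser): 3 synonymous substitutions.
Total: 3 + 3 + 1 + 3 = 10.

10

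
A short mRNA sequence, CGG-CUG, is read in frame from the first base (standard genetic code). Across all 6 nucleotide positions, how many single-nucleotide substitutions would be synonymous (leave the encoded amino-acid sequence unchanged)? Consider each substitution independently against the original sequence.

8

Codon 1 (CGG, Arg): 4 synonymous substitutions.
Codon 2 (CUG, Leu): 4 synonymous substitutions.
Total: 4 + 4 = 8.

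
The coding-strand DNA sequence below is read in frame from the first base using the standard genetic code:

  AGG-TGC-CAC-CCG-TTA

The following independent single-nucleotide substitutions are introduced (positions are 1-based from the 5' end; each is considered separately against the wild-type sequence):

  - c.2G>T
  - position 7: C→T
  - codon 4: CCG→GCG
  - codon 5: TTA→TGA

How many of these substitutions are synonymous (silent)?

0

Codon 1: AGG (Arg) → ATG (Met) — missense.
Codon 3: CAC (His) → TAC (Tyr) — missense.
Codon 4: CCG (Pro) → GCG (Ala) — missense.
Codon 5: TTA (Leu) → TGA (Stop) — nonsense.
Synonymous: 0 of 4.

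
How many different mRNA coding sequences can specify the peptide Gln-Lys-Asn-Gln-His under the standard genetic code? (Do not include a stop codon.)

Gln: 2 codons.
Lys: 2 codons.
Asn: 2 codons.
Gln: 2 codons.
His: 2 codons.
2 × 2 × 2 × 2 × 2 = 32.

32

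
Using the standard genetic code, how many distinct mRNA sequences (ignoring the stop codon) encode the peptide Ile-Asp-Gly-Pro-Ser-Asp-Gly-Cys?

9216

Ile: 3 codons.
Asp: 2 codons.
Gly: 4 codons.
Pro: 4 codons.
Ser: 6 codons.
Asp: 2 codons.
Gly: 4 codons.
Cys: 2 codons.
3 × 2 × 4 × 4 × 6 × 2 × 4 × 2 = 9216.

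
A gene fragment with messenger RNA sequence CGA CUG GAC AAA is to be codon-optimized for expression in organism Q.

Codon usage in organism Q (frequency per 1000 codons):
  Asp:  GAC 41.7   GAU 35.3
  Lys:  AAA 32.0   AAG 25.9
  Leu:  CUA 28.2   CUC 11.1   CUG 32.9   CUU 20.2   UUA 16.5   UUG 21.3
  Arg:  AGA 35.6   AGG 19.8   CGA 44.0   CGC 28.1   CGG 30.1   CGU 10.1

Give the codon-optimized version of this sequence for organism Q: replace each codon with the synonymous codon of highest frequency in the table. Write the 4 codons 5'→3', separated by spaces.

Codon 1 (Arg): best is CGA at 44.0.
Codon 2 (Leu): best is CUG at 32.9.
Codon 3 (Asp): best is GAC at 41.7.
Codon 4 (Lys): best is AAA at 32.0.

CGA CUG GAC AAA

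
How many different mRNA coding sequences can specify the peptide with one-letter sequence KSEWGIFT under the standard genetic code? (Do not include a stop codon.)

Lys: 2 codons.
Ser: 6 codons.
Glu: 2 codons.
Trp: 1 codon.
Gly: 4 codons.
Ile: 3 codons.
Phe: 2 codons.
Thr: 4 codons.
2 × 6 × 2 × 1 × 4 × 3 × 2 × 4 = 2304.

2304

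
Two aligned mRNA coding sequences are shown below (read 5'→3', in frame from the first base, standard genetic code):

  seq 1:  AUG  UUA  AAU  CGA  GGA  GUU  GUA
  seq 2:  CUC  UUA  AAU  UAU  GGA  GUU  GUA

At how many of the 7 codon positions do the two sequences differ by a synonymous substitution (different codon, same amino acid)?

0

Codon 1: AUG Met / CUC Leu — nonsynonymous.
Codon 2: UUA Leu / UUA Leu — identical.
Codon 3: AAU Asn / AAU Asn — identical.
Codon 4: CGA Arg / UAU Tyr — nonsynonymous.
Codon 5: GGA Gly / GGA Gly — identical.
Codon 6: GUU Val / GUU Val — identical.
Codon 7: GUA Val / GUA Val — identical.
Synonymous differences: 0.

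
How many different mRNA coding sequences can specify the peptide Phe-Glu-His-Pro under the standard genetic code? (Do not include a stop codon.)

Phe: 2 codons.
Glu: 2 codons.
His: 2 codons.
Pro: 4 codons.
2 × 2 × 2 × 4 = 32.

32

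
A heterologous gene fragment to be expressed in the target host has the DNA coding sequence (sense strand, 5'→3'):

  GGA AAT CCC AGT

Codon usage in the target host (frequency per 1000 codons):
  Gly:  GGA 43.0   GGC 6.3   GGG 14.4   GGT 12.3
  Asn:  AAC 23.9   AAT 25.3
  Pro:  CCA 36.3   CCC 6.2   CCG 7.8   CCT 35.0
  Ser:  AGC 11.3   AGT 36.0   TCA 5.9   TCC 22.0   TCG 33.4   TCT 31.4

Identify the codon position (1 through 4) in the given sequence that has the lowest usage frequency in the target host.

3

Codon 1 GGA (Gly): 43.0 per 1000.
Codon 2 AAT (Asn): 25.3 per 1000.
Codon 3 CCC (Pro): 6.2 per 1000.
Codon 4 AGT (Ser): 36.0 per 1000.
Lowest frequency is 6.2 at codon 3.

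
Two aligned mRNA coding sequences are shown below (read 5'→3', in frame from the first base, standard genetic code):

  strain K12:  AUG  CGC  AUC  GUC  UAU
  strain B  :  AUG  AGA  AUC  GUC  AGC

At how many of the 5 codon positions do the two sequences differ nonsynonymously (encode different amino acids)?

Codon 1: AUG Met / AUG Met — identical.
Codon 2: CGC Arg / AGA Arg — synonymous.
Codon 3: AUC Ile / AUC Ile — identical.
Codon 4: GUC Val / GUC Val — identical.
Codon 5: UAU Tyr / AGC Ser — nonsynonymous.
Nonsynonymous differences: 1.

1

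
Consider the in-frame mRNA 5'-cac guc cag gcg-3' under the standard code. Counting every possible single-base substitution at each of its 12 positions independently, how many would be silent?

8

Codon 1 (CAC, His): 1 synonymous substitution.
Codon 2 (GUC, Val): 3 synonymous substitutions.
Codon 3 (CAG, Gln): 1 synonymous substitution.
Codon 4 (GCG, Ala): 3 synonymous substitutions.
Total: 1 + 3 + 1 + 3 = 8.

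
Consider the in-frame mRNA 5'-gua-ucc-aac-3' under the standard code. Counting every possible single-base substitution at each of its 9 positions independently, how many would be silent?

Codon 1 (GUA, Val): 3 synonymous substitutions.
Codon 2 (UCC, Ser): 3 synonymous substitutions.
Codon 3 (AAC, Asn): 1 synonymous substitution.
Total: 3 + 3 + 1 = 7.

7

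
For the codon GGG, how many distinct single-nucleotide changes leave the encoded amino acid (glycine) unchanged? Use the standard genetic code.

3

Position 1: none → 0 synonymous.
Position 2: none → 0 synonymous.
Position 3: GGU, GGC, GGA → 3 synonymous.
Total: 0 + 0 + 3 = 3.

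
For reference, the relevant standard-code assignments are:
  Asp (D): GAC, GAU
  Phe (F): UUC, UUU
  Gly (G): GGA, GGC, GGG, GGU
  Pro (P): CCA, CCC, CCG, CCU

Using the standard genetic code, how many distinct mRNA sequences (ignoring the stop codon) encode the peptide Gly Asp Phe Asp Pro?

128

Gly: 4 codons.
Asp: 2 codons.
Phe: 2 codons.
Asp: 2 codons.
Pro: 4 codons.
4 × 2 × 2 × 2 × 4 = 128.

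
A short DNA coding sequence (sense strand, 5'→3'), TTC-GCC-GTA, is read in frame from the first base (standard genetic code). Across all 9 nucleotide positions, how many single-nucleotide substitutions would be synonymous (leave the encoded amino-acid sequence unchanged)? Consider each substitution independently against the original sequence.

Codon 1 (TTC, Phe): 1 synonymous substitution.
Codon 2 (GCC, Ala): 3 synonymous substitutions.
Codon 3 (GTA, Val): 3 synonymous substitutions.
Total: 1 + 3 + 3 = 7.

7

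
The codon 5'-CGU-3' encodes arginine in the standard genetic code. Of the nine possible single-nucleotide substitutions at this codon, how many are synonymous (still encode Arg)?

3

Position 1: none → 0 synonymous.
Position 2: none → 0 synonymous.
Position 3: CGC, CGA, CGG → 3 synonymous.
Total: 0 + 0 + 3 = 3.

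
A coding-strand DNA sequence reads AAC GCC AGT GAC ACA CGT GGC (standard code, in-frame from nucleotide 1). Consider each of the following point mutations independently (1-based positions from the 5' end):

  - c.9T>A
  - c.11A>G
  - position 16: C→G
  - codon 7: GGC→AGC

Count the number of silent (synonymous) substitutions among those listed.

Codon 3: AGT (Ser) → AGA (Arg) — missense.
Codon 4: GAC (Asp) → GGC (Gly) — missense.
Codon 6: CGT (Arg) → GGT (Gly) — missense.
Codon 7: GGC (Gly) → AGC (Ser) — missense.
Synonymous: 0 of 4.

0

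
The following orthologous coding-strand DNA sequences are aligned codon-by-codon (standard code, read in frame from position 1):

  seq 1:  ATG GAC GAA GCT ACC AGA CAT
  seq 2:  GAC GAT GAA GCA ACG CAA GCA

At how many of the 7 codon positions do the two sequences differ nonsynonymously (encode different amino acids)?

Codon 1: ATG Met / GAC Asp — nonsynonymous.
Codon 2: GAC Asp / GAT Asp — synonymous.
Codon 3: GAA Glu / GAA Glu — identical.
Codon 4: GCT Ala / GCA Ala — synonymous.
Codon 5: ACC Thr / ACG Thr — synonymous.
Codon 6: AGA Arg / CAA Gln — nonsynonymous.
Codon 7: CAT His / GCA Ala — nonsynonymous.
Nonsynonymous differences: 3.

3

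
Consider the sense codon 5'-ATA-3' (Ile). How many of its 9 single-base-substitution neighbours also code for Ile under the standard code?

2

Position 1: none → 0 synonymous.
Position 2: none → 0 synonymous.
Position 3: ATT, ATC → 2 synonymous.
Total: 0 + 0 + 2 = 2.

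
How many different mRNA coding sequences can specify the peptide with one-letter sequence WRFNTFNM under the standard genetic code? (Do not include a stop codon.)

384

Trp: 1 codon.
Arg: 6 codons.
Phe: 2 codons.
Asn: 2 codons.
Thr: 4 codons.
Phe: 2 codons.
Asn: 2 codons.
Met: 1 codon.
1 × 6 × 2 × 2 × 4 × 2 × 2 × 1 = 384.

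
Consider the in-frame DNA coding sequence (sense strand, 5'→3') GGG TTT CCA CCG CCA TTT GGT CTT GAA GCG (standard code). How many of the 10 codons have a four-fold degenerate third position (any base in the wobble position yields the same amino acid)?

Codon 1 GGG (Gly): third position 4-fold.
Codon 2 TTT (Phe): third position 2-fold.
Codon 3 CCA (Pro): third position 4-fold.
Codon 4 CCG (Pro): third position 4-fold.
Codon 5 CCA (Pro): third position 4-fold.
Codon 6 TTT (Phe): third position 2-fold.
Codon 7 GGT (Gly): third position 4-fold.
Codon 8 CTT (Leu): third position 4-fold.
Codon 9 GAA (Glu): third position 2-fold.
Codon 10 GCG (Ala): third position 4-fold.
Four-fold degenerate third positions: 7.

7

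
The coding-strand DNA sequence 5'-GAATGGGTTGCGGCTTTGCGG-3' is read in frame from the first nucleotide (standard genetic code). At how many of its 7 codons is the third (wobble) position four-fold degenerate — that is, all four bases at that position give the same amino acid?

Codon 1 GAA (Glu): third position 2-fold.
Codon 2 TGG (Trp): third position 1-fold.
Codon 3 GTT (Val): third position 4-fold.
Codon 4 GCG (Ala): third position 4-fold.
Codon 5 GCT (Ala): third position 4-fold.
Codon 6 TTG (Leu): third position 2-fold.
Codon 7 CGG (Arg): third position 4-fold.
Four-fold degenerate third positions: 4.

4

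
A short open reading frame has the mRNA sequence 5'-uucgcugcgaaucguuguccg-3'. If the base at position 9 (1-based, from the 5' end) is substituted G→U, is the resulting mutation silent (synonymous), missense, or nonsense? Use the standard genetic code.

Position 9 falls in codon 3: GCG → Ala.
After the substitution the codon is GCU → Ala.
Both encode Ala, so the change is synonymous.

silent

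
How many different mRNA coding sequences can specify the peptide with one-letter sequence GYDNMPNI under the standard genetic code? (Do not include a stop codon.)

768

Gly: 4 codons.
Tyr: 2 codons.
Asp: 2 codons.
Asn: 2 codons.
Met: 1 codon.
Pro: 4 codons.
Asn: 2 codons.
Ile: 3 codons.
4 × 2 × 2 × 2 × 1 × 4 × 2 × 3 = 768.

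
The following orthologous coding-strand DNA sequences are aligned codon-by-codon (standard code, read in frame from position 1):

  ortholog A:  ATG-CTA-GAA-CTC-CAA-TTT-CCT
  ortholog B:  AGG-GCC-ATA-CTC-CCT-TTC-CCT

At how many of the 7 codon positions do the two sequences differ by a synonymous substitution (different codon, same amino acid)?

Codon 1: ATG Met / AGG Arg — nonsynonymous.
Codon 2: CTA Leu / GCC Ala — nonsynonymous.
Codon 3: GAA Glu / ATA Ile — nonsynonymous.
Codon 4: CTC Leu / CTC Leu — identical.
Codon 5: CAA Gln / CCT Pro — nonsynonymous.
Codon 6: TTT Phe / TTC Phe — synonymous.
Codon 7: CCT Pro / CCT Pro — identical.
Synonymous differences: 1.

1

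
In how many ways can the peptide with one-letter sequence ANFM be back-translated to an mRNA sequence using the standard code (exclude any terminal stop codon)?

16

Ala: 4 codons.
Asn: 2 codons.
Phe: 2 codons.
Met: 1 codon.
4 × 2 × 2 × 1 = 16.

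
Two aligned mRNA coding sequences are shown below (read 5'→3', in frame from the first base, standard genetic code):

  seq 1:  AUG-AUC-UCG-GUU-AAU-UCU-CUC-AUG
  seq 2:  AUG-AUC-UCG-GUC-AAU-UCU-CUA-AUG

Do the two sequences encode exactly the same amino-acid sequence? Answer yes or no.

Codon 1: AUG Met / AUG Met — identical.
Codon 2: AUC Ile / AUC Ile — identical.
Codon 3: UCG Ser / UCG Ser — identical.
Codon 4: GUU Val / GUC Val — synonymous.
Codon 5: AAU Asn / AAU Asn — identical.
Codon 6: UCU Ser / UCU Ser — identical.
Codon 7: CUC Leu / CUA Leu — synonymous.
Codon 8: AUG Met / AUG Met — identical.
Nonsynonymous differences: 0 → same protein.

yes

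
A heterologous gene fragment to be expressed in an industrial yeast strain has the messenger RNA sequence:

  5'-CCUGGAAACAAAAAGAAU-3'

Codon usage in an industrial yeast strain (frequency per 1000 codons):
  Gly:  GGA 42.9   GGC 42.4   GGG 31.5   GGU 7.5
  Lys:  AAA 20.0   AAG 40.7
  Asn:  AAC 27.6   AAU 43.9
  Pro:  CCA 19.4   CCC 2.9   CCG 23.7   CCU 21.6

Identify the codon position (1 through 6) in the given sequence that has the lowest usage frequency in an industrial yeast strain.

4

Codon 1 CCU (Pro): 21.6 per 1000.
Codon 2 GGA (Gly): 42.9 per 1000.
Codon 3 AAC (Asn): 27.6 per 1000.
Codon 4 AAA (Lys): 20.0 per 1000.
Codon 5 AAG (Lys): 40.7 per 1000.
Codon 6 AAU (Asn): 43.9 per 1000.
Lowest frequency is 20.0 at codon 4.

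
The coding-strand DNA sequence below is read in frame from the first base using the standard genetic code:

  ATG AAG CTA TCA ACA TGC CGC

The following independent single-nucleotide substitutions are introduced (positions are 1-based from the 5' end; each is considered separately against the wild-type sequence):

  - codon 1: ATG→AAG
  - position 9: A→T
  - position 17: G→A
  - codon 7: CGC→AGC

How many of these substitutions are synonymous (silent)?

Codon 1: ATG (Met) → AAG (Lys) — missense.
Codon 3: CTA (Leu) → CTT (Leu) — synonymous.
Codon 6: TGC (Cys) → TAC (Tyr) — missense.
Codon 7: CGC (Arg) → AGC (Ser) — missense.
Synonymous: 1 of 4.

1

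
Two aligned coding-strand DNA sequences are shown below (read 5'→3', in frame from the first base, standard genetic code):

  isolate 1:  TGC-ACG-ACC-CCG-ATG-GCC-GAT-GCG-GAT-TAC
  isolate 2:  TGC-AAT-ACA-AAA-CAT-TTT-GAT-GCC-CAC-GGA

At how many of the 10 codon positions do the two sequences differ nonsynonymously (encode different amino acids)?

Codon 1: TGC Cys / TGC Cys — identical.
Codon 2: ACG Thr / AAT Asn — nonsynonymous.
Codon 3: ACC Thr / ACA Thr — synonymous.
Codon 4: CCG Pro / AAA Lys — nonsynonymous.
Codon 5: ATG Met / CAT His — nonsynonymous.
Codon 6: GCC Ala / TTT Phe — nonsynonymous.
Codon 7: GAT Asp / GAT Asp — identical.
Codon 8: GCG Ala / GCC Ala — synonymous.
Codon 9: GAT Asp / CAC His — nonsynonymous.
Codon 10: TAC Tyr / GGA Gly — nonsynonymous.
Nonsynonymous differences: 6.

6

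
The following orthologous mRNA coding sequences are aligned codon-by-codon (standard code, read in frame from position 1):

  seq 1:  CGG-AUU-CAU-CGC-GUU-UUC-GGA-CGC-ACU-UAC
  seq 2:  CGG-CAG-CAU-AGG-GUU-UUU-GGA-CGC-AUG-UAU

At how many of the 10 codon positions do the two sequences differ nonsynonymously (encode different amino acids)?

2

Codon 1: CGG Arg / CGG Arg — identical.
Codon 2: AUU Ile / CAG Gln — nonsynonymous.
Codon 3: CAU His / CAU His — identical.
Codon 4: CGC Arg / AGG Arg — synonymous.
Codon 5: GUU Val / GUU Val — identical.
Codon 6: UUC Phe / UUU Phe — synonymous.
Codon 7: GGA Gly / GGA Gly — identical.
Codon 8: CGC Arg / CGC Arg — identical.
Codon 9: ACU Thr / AUG Met — nonsynonymous.
Codon 10: UAC Tyr / UAU Tyr — synonymous.
Nonsynonymous differences: 2.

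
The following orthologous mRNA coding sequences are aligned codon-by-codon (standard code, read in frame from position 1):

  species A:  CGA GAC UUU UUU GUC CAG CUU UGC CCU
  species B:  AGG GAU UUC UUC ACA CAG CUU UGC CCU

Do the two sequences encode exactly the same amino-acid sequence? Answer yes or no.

no

Codon 1: CGA Arg / AGG Arg — synonymous.
Codon 2: GAC Asp / GAU Asp — synonymous.
Codon 3: UUU Phe / UUC Phe — synonymous.
Codon 4: UUU Phe / UUC Phe — synonymous.
Codon 5: GUC Val / ACA Thr — nonsynonymous.
Codon 6: CAG Gln / CAG Gln — identical.
Codon 7: CUU Leu / CUU Leu — identical.
Codon 8: UGC Cys / UGC Cys — identical.
Codon 9: CCU Pro / CCU Pro — identical.
Nonsynonymous differences: 1 → different protein.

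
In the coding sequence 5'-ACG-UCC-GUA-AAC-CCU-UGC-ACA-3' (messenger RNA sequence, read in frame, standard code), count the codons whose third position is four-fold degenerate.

5

Codon 1 ACG (Thr): third position 4-fold.
Codon 2 UCC (Ser): third position 4-fold.
Codon 3 GUA (Val): third position 4-fold.
Codon 4 AAC (Asn): third position 2-fold.
Codon 5 CCU (Pro): third position 4-fold.
Codon 6 UGC (Cys): third position 2-fold.
Codon 7 ACA (Thr): third position 4-fold.
Four-fold degenerate third positions: 5.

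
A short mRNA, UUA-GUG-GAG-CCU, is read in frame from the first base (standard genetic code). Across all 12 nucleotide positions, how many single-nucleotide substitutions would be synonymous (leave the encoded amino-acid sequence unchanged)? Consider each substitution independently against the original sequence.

9

Codon 1 (UUA, Leu): 2 synonymous substitutions.
Codon 2 (GUG, Val): 3 synonymous substitutions.
Codon 3 (GAG, Glu): 1 synonymous substitution.
Codon 4 (CCU, Pro): 3 synonymous substitutions.
Total: 2 + 3 + 1 + 3 = 9.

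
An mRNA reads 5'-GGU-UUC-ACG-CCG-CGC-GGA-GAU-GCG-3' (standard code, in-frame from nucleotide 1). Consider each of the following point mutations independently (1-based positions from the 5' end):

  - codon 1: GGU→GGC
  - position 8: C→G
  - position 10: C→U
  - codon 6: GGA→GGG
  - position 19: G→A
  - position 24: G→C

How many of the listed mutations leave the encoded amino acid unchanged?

Codon 1: GGU (Gly) → GGC (Gly) — synonymous.
Codon 3: ACG (Thr) → AGG (Arg) — missense.
Codon 4: CCG (Pro) → UCG (Ser) — missense.
Codon 6: GGA (Gly) → GGG (Gly) — synonymous.
Codon 7: GAU (Asp) → AAU (Asn) — missense.
Codon 8: GCG (Ala) → GCC (Ala) — synonymous.
Synonymous: 3 of 6.

3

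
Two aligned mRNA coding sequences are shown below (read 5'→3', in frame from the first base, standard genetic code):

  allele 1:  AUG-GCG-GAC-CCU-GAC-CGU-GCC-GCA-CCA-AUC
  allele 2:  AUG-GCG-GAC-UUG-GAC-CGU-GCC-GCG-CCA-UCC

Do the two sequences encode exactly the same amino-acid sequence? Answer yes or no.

Codon 1: AUG Met / AUG Met — identical.
Codon 2: GCG Ala / GCG Ala — identical.
Codon 3: GAC Asp / GAC Asp — identical.
Codon 4: CCU Pro / UUG Leu — nonsynonymous.
Codon 5: GAC Asp / GAC Asp — identical.
Codon 6: CGU Arg / CGU Arg — identical.
Codon 7: GCC Ala / GCC Ala — identical.
Codon 8: GCA Ala / GCG Ala — synonymous.
Codon 9: CCA Pro / CCA Pro — identical.
Codon 10: AUC Ile / UCC Ser — nonsynonymous.
Nonsynonymous differences: 2 → different protein.

no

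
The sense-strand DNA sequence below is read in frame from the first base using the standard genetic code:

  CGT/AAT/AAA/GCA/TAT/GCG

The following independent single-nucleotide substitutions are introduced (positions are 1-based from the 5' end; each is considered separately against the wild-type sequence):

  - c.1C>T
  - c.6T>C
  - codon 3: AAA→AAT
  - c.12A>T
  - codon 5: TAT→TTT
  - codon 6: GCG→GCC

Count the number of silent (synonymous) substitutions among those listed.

Codon 1: CGT (Arg) → TGT (Cys) — missense.
Codon 2: AAT (Asn) → AAC (Asn) — synonymous.
Codon 3: AAA (Lys) → AAT (Asn) — missense.
Codon 4: GCA (Ala) → GCT (Ala) — synonymous.
Codon 5: TAT (Tyr) → TTT (Phe) — missense.
Codon 6: GCG (Ala) → GCC (Ala) — synonymous.
Synonymous: 3 of 6.

3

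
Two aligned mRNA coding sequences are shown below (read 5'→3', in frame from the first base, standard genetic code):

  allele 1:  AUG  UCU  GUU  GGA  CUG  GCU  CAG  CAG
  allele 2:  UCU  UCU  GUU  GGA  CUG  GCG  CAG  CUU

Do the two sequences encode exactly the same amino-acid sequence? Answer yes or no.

no

Codon 1: AUG Met / UCU Ser — nonsynonymous.
Codon 2: UCU Ser / UCU Ser — identical.
Codon 3: GUU Val / GUU Val — identical.
Codon 4: GGA Gly / GGA Gly — identical.
Codon 5: CUG Leu / CUG Leu — identical.
Codon 6: GCU Ala / GCG Ala — synonymous.
Codon 7: CAG Gln / CAG Gln — identical.
Codon 8: CAG Gln / CUU Leu — nonsynonymous.
Nonsynonymous differences: 2 → different protein.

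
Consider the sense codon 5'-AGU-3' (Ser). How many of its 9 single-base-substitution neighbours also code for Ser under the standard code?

Position 1: none → 0 synonymous.
Position 2: none → 0 synonymous.
Position 3: AGC → 1 synonymous.
Total: 0 + 0 + 1 = 1.

1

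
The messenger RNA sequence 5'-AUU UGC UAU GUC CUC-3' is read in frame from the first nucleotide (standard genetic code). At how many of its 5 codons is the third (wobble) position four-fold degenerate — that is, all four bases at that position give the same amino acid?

2

Codon 1 AUU (Ile): third position 3-fold.
Codon 2 UGC (Cys): third position 2-fold.
Codon 3 UAU (Tyr): third position 2-fold.
Codon 4 GUC (Val): third position 4-fold.
Codon 5 CUC (Leu): third position 4-fold.
Four-fold degenerate third positions: 2.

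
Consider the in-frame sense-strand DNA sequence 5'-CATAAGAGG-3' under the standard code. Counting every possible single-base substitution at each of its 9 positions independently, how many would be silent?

4

Codon 1 (CAT, His): 1 synonymous substitution.
Codon 2 (AAG, Lys): 1 synonymous substitution.
Codon 3 (AGG, Arg): 2 synonymous substitutions.
Total: 1 + 1 + 2 = 4.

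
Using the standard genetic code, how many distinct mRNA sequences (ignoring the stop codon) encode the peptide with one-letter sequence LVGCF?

384

Leu: 6 codons.
Val: 4 codons.
Gly: 4 codons.
Cys: 2 codons.
Phe: 2 codons.
6 × 4 × 4 × 2 × 2 = 384.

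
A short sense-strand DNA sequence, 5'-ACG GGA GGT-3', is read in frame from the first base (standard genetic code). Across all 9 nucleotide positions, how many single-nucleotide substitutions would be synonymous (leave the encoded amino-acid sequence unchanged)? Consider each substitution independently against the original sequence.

Codon 1 (ACG, Thr): 3 synonymous substitutions.
Codon 2 (GGA, Gly): 3 synonymous substitutions.
Codon 3 (GGT, Gly): 3 synonymous substitutions.
Total: 3 + 3 + 3 = 9.

9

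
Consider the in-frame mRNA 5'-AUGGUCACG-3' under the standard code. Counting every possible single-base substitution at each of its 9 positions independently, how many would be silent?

6

Codon 1 (AUG, Met): 0 synonymous substitutions.
Codon 2 (GUC, Val): 3 synonymous substitutions.
Codon 3 (ACG, Thr): 3 synonymous substitutions.
Total: 0 + 3 + 3 = 6.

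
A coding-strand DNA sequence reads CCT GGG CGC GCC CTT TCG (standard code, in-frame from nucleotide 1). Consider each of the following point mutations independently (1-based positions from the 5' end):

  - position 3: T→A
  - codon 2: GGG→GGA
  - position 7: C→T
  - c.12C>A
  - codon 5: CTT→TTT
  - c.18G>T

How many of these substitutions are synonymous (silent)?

4

Codon 1: CCT (Pro) → CCA (Pro) — synonymous.
Codon 2: GGG (Gly) → GGA (Gly) — synonymous.
Codon 3: CGC (Arg) → TGC (Cys) — missense.
Codon 4: GCC (Ala) → GCA (Ala) — synonymous.
Codon 5: CTT (Leu) → TTT (Phe) — missense.
Codon 6: TCG (Ser) → TCT (Ser) — synonymous.
Synonymous: 4 of 6.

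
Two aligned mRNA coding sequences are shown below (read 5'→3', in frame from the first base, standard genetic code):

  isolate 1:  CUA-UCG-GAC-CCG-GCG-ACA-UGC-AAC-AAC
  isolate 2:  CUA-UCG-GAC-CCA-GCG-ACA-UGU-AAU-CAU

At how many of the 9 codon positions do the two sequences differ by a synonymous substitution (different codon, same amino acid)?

Codon 1: CUA Leu / CUA Leu — identical.
Codon 2: UCG Ser / UCG Ser — identical.
Codon 3: GAC Asp / GAC Asp — identical.
Codon 4: CCG Pro / CCA Pro — synonymous.
Codon 5: GCG Ala / GCG Ala — identical.
Codon 6: ACA Thr / ACA Thr — identical.
Codon 7: UGC Cys / UGU Cys — synonymous.
Codon 8: AAC Asn / AAU Asn — synonymous.
Codon 9: AAC Asn / CAU His — nonsynonymous.
Synonymous differences: 3.

3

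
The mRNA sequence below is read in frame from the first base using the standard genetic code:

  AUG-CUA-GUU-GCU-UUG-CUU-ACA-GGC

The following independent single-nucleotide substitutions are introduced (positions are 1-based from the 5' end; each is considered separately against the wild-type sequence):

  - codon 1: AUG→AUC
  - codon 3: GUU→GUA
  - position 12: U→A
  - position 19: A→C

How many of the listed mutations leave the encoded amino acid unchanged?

2

Codon 1: AUG (Met) → AUC (Ile) — missense.
Codon 3: GUU (Val) → GUA (Val) — synonymous.
Codon 4: GCU (Ala) → GCA (Ala) — synonymous.
Codon 7: ACA (Thr) → CCA (Pro) — missense.
Synonymous: 2 of 4.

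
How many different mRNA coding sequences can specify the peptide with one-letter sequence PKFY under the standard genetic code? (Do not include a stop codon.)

Pro: 4 codons.
Lys: 2 codons.
Phe: 2 codons.
Tyr: 2 codons.
4 × 2 × 2 × 2 = 32.

32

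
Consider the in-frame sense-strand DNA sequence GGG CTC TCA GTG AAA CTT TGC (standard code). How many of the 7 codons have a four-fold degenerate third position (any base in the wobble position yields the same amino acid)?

5

Codon 1 GGG (Gly): third position 4-fold.
Codon 2 CTC (Leu): third position 4-fold.
Codon 3 TCA (Ser): third position 4-fold.
Codon 4 GTG (Val): third position 4-fold.
Codon 5 AAA (Lys): third position 2-fold.
Codon 6 CTT (Leu): third position 4-fold.
Codon 7 TGC (Cys): third position 2-fold.
Four-fold degenerate third positions: 5.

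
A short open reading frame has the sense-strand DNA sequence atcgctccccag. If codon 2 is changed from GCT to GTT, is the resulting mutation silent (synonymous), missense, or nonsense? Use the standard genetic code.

missense

Position 5 falls in codon 2: GCT → Ala.
After the substitution the codon is GTT → Val.
Ala ≠ Val, so this is a missense mutation.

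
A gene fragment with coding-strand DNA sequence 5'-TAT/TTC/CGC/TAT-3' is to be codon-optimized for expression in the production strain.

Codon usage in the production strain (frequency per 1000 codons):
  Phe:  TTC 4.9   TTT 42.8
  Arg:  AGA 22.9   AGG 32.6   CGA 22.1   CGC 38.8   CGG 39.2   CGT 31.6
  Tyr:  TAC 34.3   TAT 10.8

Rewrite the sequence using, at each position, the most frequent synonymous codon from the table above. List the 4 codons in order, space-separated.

TAC TTT CGG TAC

Codon 1 (Tyr): best is TAC at 34.3.
Codon 2 (Phe): best is TTT at 42.8.
Codon 3 (Arg): best is CGG at 39.2.
Codon 4 (Tyr): best is TAC at 34.3.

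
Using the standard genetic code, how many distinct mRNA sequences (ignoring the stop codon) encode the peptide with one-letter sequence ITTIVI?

Ile: 3 codons.
Thr: 4 codons.
Thr: 4 codons.
Ile: 3 codons.
Val: 4 codons.
Ile: 3 codons.
3 × 4 × 4 × 3 × 4 × 3 = 1728.

1728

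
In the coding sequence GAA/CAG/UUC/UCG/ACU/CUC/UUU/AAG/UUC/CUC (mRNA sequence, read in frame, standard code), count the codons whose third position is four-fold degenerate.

Codon 1 GAA (Glu): third position 2-fold.
Codon 2 CAG (Gln): third position 2-fold.
Codon 3 UUC (Phe): third position 2-fold.
Codon 4 UCG (Ser): third position 4-fold.
Codon 5 ACU (Thr): third position 4-fold.
Codon 6 CUC (Leu): third position 4-fold.
Codon 7 UUU (Phe): third position 2-fold.
Codon 8 AAG (Lys): third position 2-fold.
Codon 9 UUC (Phe): third position 2-fold.
Codon 10 CUC (Leu): third position 4-fold.
Four-fold degenerate third positions: 4.

4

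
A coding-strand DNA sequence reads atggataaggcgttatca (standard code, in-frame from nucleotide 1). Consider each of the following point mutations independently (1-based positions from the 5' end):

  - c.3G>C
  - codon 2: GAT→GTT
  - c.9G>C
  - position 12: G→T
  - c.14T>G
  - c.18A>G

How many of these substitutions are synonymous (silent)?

2

Codon 1: ATG (Met) → ATC (Ile) — missense.
Codon 2: GAT (Asp) → GTT (Val) — missense.
Codon 3: AAG (Lys) → AAC (Asn) — missense.
Codon 4: GCG (Ala) → GCT (Ala) — synonymous.
Codon 5: TTA (Leu) → TGA (Stop) — nonsense.
Codon 6: TCA (Ser) → TCG (Ser) — synonymous.
Synonymous: 2 of 6.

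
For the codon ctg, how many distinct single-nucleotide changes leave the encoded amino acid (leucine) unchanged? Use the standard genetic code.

Position 1: TTG → 1 synonymous.
Position 2: none → 0 synonymous.
Position 3: CTT, CTC, CTA → 3 synonymous.
Total: 1 + 0 + 3 = 4.

4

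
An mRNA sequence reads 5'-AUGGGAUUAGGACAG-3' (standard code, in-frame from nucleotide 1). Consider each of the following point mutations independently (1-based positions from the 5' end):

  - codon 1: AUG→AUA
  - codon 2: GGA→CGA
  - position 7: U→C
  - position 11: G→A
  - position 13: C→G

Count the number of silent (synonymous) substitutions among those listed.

1

Codon 1: AUG (Met) → AUA (Ile) — missense.
Codon 2: GGA (Gly) → CGA (Arg) — missense.
Codon 3: UUA (Leu) → CUA (Leu) — synonymous.
Codon 4: GGA (Gly) → GAA (Glu) — missense.
Codon 5: CAG (Gln) → GAG (Glu) — missense.
Synonymous: 1 of 5.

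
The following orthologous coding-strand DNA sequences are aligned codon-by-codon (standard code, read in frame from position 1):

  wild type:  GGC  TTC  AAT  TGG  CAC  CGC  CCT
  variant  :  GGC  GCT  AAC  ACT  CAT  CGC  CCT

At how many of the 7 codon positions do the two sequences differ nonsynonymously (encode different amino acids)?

Codon 1: GGC Gly / GGC Gly — identical.
Codon 2: TTC Phe / GCT Ala — nonsynonymous.
Codon 3: AAT Asn / AAC Asn — synonymous.
Codon 4: TGG Trp / ACT Thr — nonsynonymous.
Codon 5: CAC His / CAT His — synonymous.
Codon 6: CGC Arg / CGC Arg — identical.
Codon 7: CCT Pro / CCT Pro — identical.
Nonsynonymous differences: 2.

2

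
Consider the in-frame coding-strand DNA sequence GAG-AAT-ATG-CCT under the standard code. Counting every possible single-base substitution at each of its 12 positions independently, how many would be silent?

Codon 1 (GAG, Glu): 1 synonymous substitution.
Codon 2 (AAT, Asn): 1 synonymous substitution.
Codon 3 (ATG, Met): 0 synonymous substitutions.
Codon 4 (CCT, Pro): 3 synonymous substitutions.
Total: 1 + 1 + 0 + 3 = 5.

5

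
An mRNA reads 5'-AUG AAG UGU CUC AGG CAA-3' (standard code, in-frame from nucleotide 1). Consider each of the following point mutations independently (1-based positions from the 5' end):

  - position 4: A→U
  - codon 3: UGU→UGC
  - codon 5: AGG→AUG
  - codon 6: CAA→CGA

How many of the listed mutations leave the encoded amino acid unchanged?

1

Codon 2: AAG (Lys) → UAG (Stop) — nonsense.
Codon 3: UGU (Cys) → UGC (Cys) — synonymous.
Codon 5: AGG (Arg) → AUG (Met) — missense.
Codon 6: CAA (Gln) → CGA (Arg) — missense.
Synonymous: 1 of 4.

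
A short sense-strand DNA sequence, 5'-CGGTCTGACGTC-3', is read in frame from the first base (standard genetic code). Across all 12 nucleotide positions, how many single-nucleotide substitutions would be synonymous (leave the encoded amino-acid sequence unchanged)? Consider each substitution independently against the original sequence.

11

Codon 1 (CGG, Arg): 4 synonymous substitutions.
Codon 2 (TCT, Ser): 3 synonymous substitutions.
Codon 3 (GAC, Asp): 1 synonymous substitution.
Codon 4 (GTC, Val): 3 synonymous substitutions.
Total: 4 + 3 + 1 + 3 = 11.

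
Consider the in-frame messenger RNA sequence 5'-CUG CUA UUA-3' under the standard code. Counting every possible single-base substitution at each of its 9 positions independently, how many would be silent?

10

Codon 1 (CUG, Leu): 4 synonymous substitutions.
Codon 2 (CUA, Leu): 4 synonymous substitutions.
Codon 3 (UUA, Leu): 2 synonymous substitutions.
Total: 4 + 4 + 2 = 10.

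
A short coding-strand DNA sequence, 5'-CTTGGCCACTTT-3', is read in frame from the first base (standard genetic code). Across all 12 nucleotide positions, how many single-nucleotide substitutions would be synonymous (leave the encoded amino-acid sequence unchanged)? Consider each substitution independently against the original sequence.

8

Codon 1 (CTT, Leu): 3 synonymous substitutions.
Codon 2 (GGC, Gly): 3 synonymous substitutions.
Codon 3 (CAC, His): 1 synonymous substitution.
Codon 4 (TTT, Phe): 1 synonymous substitution.
Total: 3 + 3 + 1 + 1 = 8.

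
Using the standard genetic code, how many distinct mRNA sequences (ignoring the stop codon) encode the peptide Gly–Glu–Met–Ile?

Gly: 4 codons.
Glu: 2 codons.
Met: 1 codon.
Ile: 3 codons.
4 × 2 × 1 × 3 = 24.

24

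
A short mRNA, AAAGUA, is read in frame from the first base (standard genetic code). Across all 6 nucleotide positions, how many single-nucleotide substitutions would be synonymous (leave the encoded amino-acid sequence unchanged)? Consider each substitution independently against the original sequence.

Codon 1 (AAA, Lys): 1 synonymous substitution.
Codon 2 (GUA, Val): 3 synonymous substitutions.
Total: 1 + 3 = 4.

4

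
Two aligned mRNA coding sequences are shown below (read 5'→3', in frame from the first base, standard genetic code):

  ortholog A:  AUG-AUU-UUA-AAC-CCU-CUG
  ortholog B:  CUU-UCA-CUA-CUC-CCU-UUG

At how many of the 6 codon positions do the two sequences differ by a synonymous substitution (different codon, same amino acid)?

Codon 1: AUG Met / CUU Leu — nonsynonymous.
Codon 2: AUU Ile / UCA Ser — nonsynonymous.
Codon 3: UUA Leu / CUA Leu — synonymous.
Codon 4: AAC Asn / CUC Leu — nonsynonymous.
Codon 5: CCU Pro / CCU Pro — identical.
Codon 6: CUG Leu / UUG Leu — synonymous.
Synonymous differences: 2.

2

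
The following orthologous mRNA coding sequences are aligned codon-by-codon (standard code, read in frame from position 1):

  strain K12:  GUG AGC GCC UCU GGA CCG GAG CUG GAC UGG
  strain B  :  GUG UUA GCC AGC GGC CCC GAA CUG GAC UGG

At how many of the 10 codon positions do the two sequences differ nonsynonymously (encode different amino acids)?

Codon 1: GUG Val / GUG Val — identical.
Codon 2: AGC Ser / UUA Leu — nonsynonymous.
Codon 3: GCC Ala / GCC Ala — identical.
Codon 4: UCU Ser / AGC Ser — synonymous.
Codon 5: GGA Gly / GGC Gly — synonymous.
Codon 6: CCG Pro / CCC Pro — synonymous.
Codon 7: GAG Glu / GAA Glu — synonymous.
Codon 8: CUG Leu / CUG Leu — identical.
Codon 9: GAC Asp / GAC Asp — identical.
Codon 10: UGG Trp / UGG Trp — identical.
Nonsynonymous differences: 1.

1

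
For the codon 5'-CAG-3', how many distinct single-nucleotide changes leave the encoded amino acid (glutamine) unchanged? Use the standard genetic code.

Position 1: none → 0 synonymous.
Position 2: none → 0 synonymous.
Position 3: CAA → 1 synonymous.
Total: 0 + 0 + 1 = 1.

1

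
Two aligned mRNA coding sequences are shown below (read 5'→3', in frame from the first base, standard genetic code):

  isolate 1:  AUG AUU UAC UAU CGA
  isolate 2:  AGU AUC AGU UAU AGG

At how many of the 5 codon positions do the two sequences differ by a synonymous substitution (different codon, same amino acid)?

2

Codon 1: AUG Met / AGU Ser — nonsynonymous.
Codon 2: AUU Ile / AUC Ile — synonymous.
Codon 3: UAC Tyr / AGU Ser — nonsynonymous.
Codon 4: UAU Tyr / UAU Tyr — identical.
Codon 5: CGA Arg / AGG Arg — synonymous.
Synonymous differences: 2.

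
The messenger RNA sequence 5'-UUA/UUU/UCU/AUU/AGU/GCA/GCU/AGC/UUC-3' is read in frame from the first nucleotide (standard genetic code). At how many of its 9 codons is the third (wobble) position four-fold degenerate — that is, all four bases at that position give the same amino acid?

Codon 1 UUA (Leu): third position 2-fold.
Codon 2 UUU (Phe): third position 2-fold.
Codon 3 UCU (Ser): third position 4-fold.
Codon 4 AUU (Ile): third position 3-fold.
Codon 5 AGU (Ser): third position 2-fold.
Codon 6 GCA (Ala): third position 4-fold.
Codon 7 GCU (Ala): third position 4-fold.
Codon 8 AGC (Ser): third position 2-fold.
Codon 9 UUC (Phe): third position 2-fold.
Four-fold degenerate third positions: 3.

3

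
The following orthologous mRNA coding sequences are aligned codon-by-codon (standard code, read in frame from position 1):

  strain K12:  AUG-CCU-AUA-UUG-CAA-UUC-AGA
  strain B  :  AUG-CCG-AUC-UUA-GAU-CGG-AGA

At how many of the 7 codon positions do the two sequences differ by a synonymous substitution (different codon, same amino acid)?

Codon 1: AUG Met / AUG Met — identical.
Codon 2: CCU Pro / CCG Pro — synonymous.
Codon 3: AUA Ile / AUC Ile — synonymous.
Codon 4: UUG Leu / UUA Leu — synonymous.
Codon 5: CAA Gln / GAU Asp — nonsynonymous.
Codon 6: UUC Phe / CGG Arg — nonsynonymous.
Codon 7: AGA Arg / AGA Arg — identical.
Synonymous differences: 3.

3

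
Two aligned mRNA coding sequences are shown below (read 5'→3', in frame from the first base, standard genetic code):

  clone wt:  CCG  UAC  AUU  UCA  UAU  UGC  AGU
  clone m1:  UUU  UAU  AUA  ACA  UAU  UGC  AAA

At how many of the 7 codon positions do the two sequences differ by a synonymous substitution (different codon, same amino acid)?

2

Codon 1: CCG Pro / UUU Phe — nonsynonymous.
Codon 2: UAC Tyr / UAU Tyr — synonymous.
Codon 3: AUU Ile / AUA Ile — synonymous.
Codon 4: UCA Ser / ACA Thr — nonsynonymous.
Codon 5: UAU Tyr / UAU Tyr — identical.
Codon 6: UGC Cys / UGC Cys — identical.
Codon 7: AGU Ser / AAA Lys — nonsynonymous.
Synonymous differences: 2.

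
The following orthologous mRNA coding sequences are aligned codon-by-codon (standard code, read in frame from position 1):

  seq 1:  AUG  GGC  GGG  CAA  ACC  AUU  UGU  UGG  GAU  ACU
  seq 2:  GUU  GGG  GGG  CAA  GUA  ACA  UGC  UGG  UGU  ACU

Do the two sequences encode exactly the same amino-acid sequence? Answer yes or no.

Codon 1: AUG Met / GUU Val — nonsynonymous.
Codon 2: GGC Gly / GGG Gly — synonymous.
Codon 3: GGG Gly / GGG Gly — identical.
Codon 4: CAA Gln / CAA Gln — identical.
Codon 5: ACC Thr / GUA Val — nonsynonymous.
Codon 6: AUU Ile / ACA Thr — nonsynonymous.
Codon 7: UGU Cys / UGC Cys — synonymous.
Codon 8: UGG Trp / UGG Trp — identical.
Codon 9: GAU Asp / UGU Cys — nonsynonymous.
Codon 10: ACU Thr / ACU Thr — identical.
Nonsynonymous differences: 4 → different protein.

no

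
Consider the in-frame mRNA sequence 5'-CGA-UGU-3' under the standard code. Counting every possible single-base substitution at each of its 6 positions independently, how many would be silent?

5

Codon 1 (CGA, Arg): 4 synonymous substitutions.
Codon 2 (UGU, Cys): 1 synonymous substitution.
Total: 4 + 1 = 5.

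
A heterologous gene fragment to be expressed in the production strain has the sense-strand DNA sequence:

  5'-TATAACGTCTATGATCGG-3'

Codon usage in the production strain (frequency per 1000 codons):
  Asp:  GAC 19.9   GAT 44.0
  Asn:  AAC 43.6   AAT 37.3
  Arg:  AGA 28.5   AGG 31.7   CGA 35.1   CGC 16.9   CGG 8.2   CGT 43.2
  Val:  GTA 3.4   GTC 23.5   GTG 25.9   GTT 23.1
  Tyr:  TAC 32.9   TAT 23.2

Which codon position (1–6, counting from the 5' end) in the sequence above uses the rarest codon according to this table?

6

Codon 1 TAT (Tyr): 23.2 per 1000.
Codon 2 AAC (Asn): 43.6 per 1000.
Codon 3 GTC (Val): 23.5 per 1000.
Codon 4 TAT (Tyr): 23.2 per 1000.
Codon 5 GAT (Asp): 44.0 per 1000.
Codon 6 CGG (Arg): 8.2 per 1000.
Lowest frequency is 8.2 at codon 6.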